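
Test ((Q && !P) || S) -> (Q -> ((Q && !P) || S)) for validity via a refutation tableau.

Valid

Assume the negation and expand:
Initial set: {F (((Q && !P) || S) -> (Q -> ((Q && !P) || S)))}.
F (((Q && !P) || S) -> (Q -> ((Q && !P) || S))): α-rule — add T ((Q && !P) || S), F (Q -> ((Q && !P) || S)).
F (Q -> ((Q && !P) || S)): α-rule — add T Q, F ((Q && !P) || S).
F ((Q && !P) || S): α-rule — add F (Q && !P), F S.
T ((Q && !P) || S): β-rule — branch into T (Q && !P)  //  T S.
  branch 1 (add T (Q && !P)):
    T (Q && !P): α-rule — add T Q, T !P.
    F (Q && !P): β-rule — branch into F Q  //  F !P.
      branch 1.1 (add F Q):
        × closes — contains both Q and !Q.
      branch 1.2 (add F !P):
        × closes — contains both P and !P.
  branch 2 (add T S):
    × closes — contains both S and !S.
All 3 branches close.
Every branch closed, so the negation is unsatisfiable and the formula is valid.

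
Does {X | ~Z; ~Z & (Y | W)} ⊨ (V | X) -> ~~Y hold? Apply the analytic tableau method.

Initial set: {T (X | ~Z); T (~Z & (Y | W)); F ((V | X) -> ~~Y)}.
T (~Z & (Y | W)): α-rule — add T ~Z, T (Y | W).
F ((V | X) -> ~~Y): α-rule — add T (V | X), F ~~Y.
F ~~Y: drop double negation, giving F Y.
T (X | ~Z): β-rule — branch into T X  //  T ~Z.
  branch 1 (add T X):
    T (Y | W): β-rule — branch into T Y  //  T W.
      branch 1.1 (add T Y):
        × closes — contains both Y and ~Y.
      branch 1.2 (add T W):
        T (V | X): β-rule — branch into T V  //  T X.
          branch 1.2.1 (add T V):
            ○ open, literals {V=true, W=true, X=true, Y=false, Z=false}.
          branch 1.2.2 (add T X):
            ○ open, literals {W=true, X=true, Y=false, Z=false}.
  branch 2 (add T ~Z):
    T (Y | W): β-rule — branch into T Y  //  T W.
      branch 2.1 (add T Y):
        × closes — contains both Y and ~Y.
      branch 2.2 (add T W):
        T (V | X): β-rule — branch into T V  //  T X.
          branch 2.2.1 (add T V):
            ○ open, literals {V=true, W=true, Y=false, Z=false}.
          branch 2.2.2 (add T X):
            ○ open, literals {W=true, X=true, Y=false, Z=false}.
2 branches closed, 4 open.
An open branch gives a countermodel: V=true, W=true, X=true, Y=false, Z=false (unmentioned atoms arbitrary); the premises hold there but the conclusion fails.

No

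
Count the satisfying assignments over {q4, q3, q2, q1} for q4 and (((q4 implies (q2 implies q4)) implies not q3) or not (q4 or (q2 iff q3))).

4

Initial set: {(q4 and (((q4 implies (q2 implies q4)) implies not q3) or not (q4 or (q2 iff q3))))}.
(q4 and (((q4 implies (q2 implies q4)) implies not q3) or not (q4 or (q2 iff q3)))): α-rule — add q4, (((q4 implies (q2 implies q4)) implies not q3) or not (q4 or (q2 iff q3))).
(((q4 implies (q2 implies q4)) implies not q3) or not (q4 or (q2 iff q3))): β-rule — branch into ((q4 implies (q2 implies q4)) implies not q3)  //  not (q4 or (q2 iff q3)).
  branch 1 (add ((q4 implies (q2 implies q4)) implies not q3)):
    ((q4 implies (q2 implies q4)) implies not q3): β-rule — branch into not (q4 implies (q2 implies q4))  //  not q3.
      branch 1.1 (add not (q4 implies (q2 implies q4))):
        not (q4 implies (q2 implies q4)): α-rule — add q4, not (q2 implies q4).
        not (q2 implies q4): α-rule — add q2, not q4.
        × closes — contains both q4 and not q4.
      branch 1.2 (add not q3):
        ○ open, literals {q3=F, q4=T}.
  branch 2 (add not (q4 or (q2 iff q3))):
    not (q4 or (q2 iff q3)): α-rule — add not q4, not (q2 iff q3).
    × closes — contains both q4 and not q4.
2 branches closed, 1 open.
Each open branch fixes some atoms; the unmentioned ones are free. Counting distinct full assignments: branch {q3=F, q4=T} (q2, q1) contributes 4 new. Total: 4.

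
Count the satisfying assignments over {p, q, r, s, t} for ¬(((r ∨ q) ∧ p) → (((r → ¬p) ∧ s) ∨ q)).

Initial set: {¬(((r ∨ q) ∧ p) → (((r → ¬p) ∧ s) ∨ q))}.
¬(((r ∨ q) ∧ p) → (((r → ¬p) ∧ s) ∨ q)): α-rule — add ((r ∨ q) ∧ p), ¬(((r → ¬p) ∧ s) ∨ q).
((r ∨ q) ∧ p): α-rule — add (r ∨ q), p.
¬(((r → ¬p) ∧ s) ∨ q): α-rule — add ¬((r → ¬p) ∧ s), ¬q.
(r ∨ q): β-rule — branch into r  //  q.
  branch 1 (add r):
    ¬((r → ¬p) ∧ s): β-rule — branch into ¬(r → ¬p)  //  ¬s.
      branch 1.1 (add ¬(r → ¬p)):
        ¬(r → ¬p): α-rule — add r, ¬¬p.
        ○ open, literals {p=1, q=0, r=1}.
      branch 1.2 (add ¬s):
        ○ open, literals {p=1, q=0, r=1, s=0}.
  branch 2 (add q):
    × closes — contains both q and ¬q.
1 branch closed, 2 open.
Each open branch fixes some atoms; the unmentioned ones are free. Counting distinct full assignments: branch {p=1, q=0, r=1} (s, t) contributes 4 new; branch {p=1, q=0, r=1, s=0} (t) contributes 0 new. Total: 4.

4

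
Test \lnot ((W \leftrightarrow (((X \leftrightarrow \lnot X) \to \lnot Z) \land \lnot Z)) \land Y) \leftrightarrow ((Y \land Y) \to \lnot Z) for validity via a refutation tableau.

Not valid

Assume the negation and expand:
Initial set: {\lnot (\lnot ((W \leftrightarrow (((X \leftrightarrow \lnot X) \to \lnot Z) \land \lnot Z)) \land Y) \leftrightarrow ((Y \land Y) \to \lnot Z))}.
\lnot (\lnot ((W \leftrightarrow (((X \leftrightarrow \lnot X) \to \lnot Z) \land \lnot Z)) \land Y) \leftrightarrow ((Y \land Y) \to \lnot Z)): β-rule — branch into \lnot ((W \leftrightarrow (((X \leftrightarrow \lnot X) \to \lnot Z) \land \lnot Z)) \land Y), \lnot ((Y \land Y) \to \lnot Z)  //  \lnot \lnot ((W \leftrightarrow (((X \leftrightarrow \lnot X) \to \lnot Z) \land \lnot Z)) \land Y), ((Y \land Y) \to \lnot Z).
  branch 1 (add \lnot ((W \leftrightarrow (((X \leftrightarrow \lnot X) \to \lnot Z) \land \lnot Z)) \land Y), \lnot ((Y \land Y) \to \lnot Z)):
    \lnot ((Y \land Y) \to \lnot Z): α-rule — add (Y \land Y), \lnot \lnot Z.
    (Y \land Y): α-rule — add Y, Y.
    \lnot ((W \leftrightarrow (((X \leftrightarrow \lnot X) \to \lnot Z) \land \lnot Z)) \land Y): β-rule — branch into \lnot (W \leftrightarrow (((X \leftrightarrow \lnot X) \to \lnot Z) \land \lnot Z))  //  \lnot Y.
      branch 1.1 (add \lnot (W \leftrightarrow (((X \leftrightarrow \lnot X) \to \lnot Z) \land \lnot Z))):
        \lnot (W \leftrightarrow (((X \leftrightarrow \lnot X) \to \lnot Z) \land \lnot Z)): β-rule — branch into W, \lnot (((X \leftrightarrow \lnot X) \to \lnot Z) \land \lnot Z)  //  \lnot W, (((X \leftrightarrow \lnot X) \to \lnot Z) \land \lnot Z).
          branch 1.1.1 (add W, \lnot (((X \leftrightarrow \lnot X) \to \lnot Z) \land \lnot Z)):
            \lnot (((X \leftrightarrow \lnot X) \to \lnot Z) \land \lnot Z): β-rule — branch into \lnot ((X \leftrightarrow \lnot X) \to \lnot Z)  //  \lnot \lnot Z.
              branch 1.1.1.1 (add \lnot ((X \leftrightarrow \lnot X) \to \lnot Z)):
                \lnot ((X \leftrightarrow \lnot X) \to \lnot Z): α-rule — add (X \leftrightarrow \lnot X), \lnot \lnot Z.
                (X \leftrightarrow \lnot X): β-rule — branch into X, \lnot X  //  \lnot X, \lnot \lnot X.
                  branch 1.1.1.1.1 (add X, \lnot X):
                    × closes — contains both X and \lnot X.
                  branch 1.1.1.1.2 (add \lnot X, \lnot \lnot X):
                    × closes — contains both X and \lnot X.
              branch 1.1.1.2 (add \lnot \lnot Z):
                ○ open, literals {W=1, Y=1, Z=1}.
          branch 1.1.2 (add \lnot W, (((X \leftrightarrow \lnot X) \to \lnot Z) \land \lnot Z)):
            (((X \leftrightarrow \lnot X) \to \lnot Z) \land \lnot Z): α-rule — add ((X \leftrightarrow \lnot X) \to \lnot Z), \lnot Z.
            × closes — contains both Z and \lnot Z.
      branch 1.2 (add \lnot Y):
        × closes — contains both Y and \lnot Y.
  branch 2 (add \lnot \lnot ((W \leftrightarrow (((X \leftrightarrow \lnot X) \to \lnot Z) \land \lnot Z)) \land Y), ((Y \land Y) \to \lnot Z)):
    \lnot \lnot ((W \leftrightarrow (((X \leftrightarrow \lnot X) \to \lnot Z) \land \lnot Z)) \land Y): α-rule — add (W \leftrightarrow (((X \leftrightarrow \lnot X) \to \lnot Z) \land \lnot Z)), Y.
    ((Y \land Y) \to \lnot Z): β-rule — branch into \lnot (Y \land Y)  //  \lnot Z.
      branch 2.1 (add \lnot (Y \land Y)):
        (W \leftrightarrow (((X \leftrightarrow \lnot X) \to \lnot Z) \land \lnot Z)): β-rule — branch into W, (((X \leftrightarrow \lnot X) \to \lnot Z) \land \lnot Z)  //  \lnot W, \lnot (((X \leftrightarrow \lnot X) \to \lnot Z) \land \lnot Z).
          branch 2.1.1 (add W, (((X \leftrightarrow \lnot X) \to \lnot Z) \land \lnot Z)):
            (((X \leftrightarrow \lnot X) \to \lnot Z) \land \lnot Z): α-rule — add ((X \leftrightarrow \lnot X) \to \lnot Z), \lnot Z.
            \lnot (Y \land Y): β-rule — branch into \lnot Y  //  \lnot Y.
              branch 2.1.1.1 (add \lnot Y):
                × closes — contains both Y and \lnot Y.
              branch 2.1.1.2 (add \lnot Y):
                × closes — contains both Y and \lnot Y.
          branch 2.1.2 (add \lnot W, \lnot (((X \leftrightarrow \lnot X) \to \lnot Z) \land \lnot Z)):
            \lnot (Y \land Y): β-rule — branch into \lnot Y  //  \lnot Y.
              branch 2.1.2.1 (add \lnot Y):
                × closes — contains both Y and \lnot Y.
              branch 2.1.2.2 (add \lnot Y):
                × closes — contains both Y and \lnot Y.
      branch 2.2 (add \lnot Z):
        (W \leftrightarrow (((X \leftrightarrow \lnot X) \to \lnot Z) \land \lnot Z)): β-rule — branch into W, (((X \leftrightarrow \lnot X) \to \lnot Z) \land \lnot Z)  //  \lnot W, \lnot (((X \leftrightarrow \lnot X) \to \lnot Z) \land \lnot Z).
          branch 2.2.1 (add W, (((X \leftrightarrow \lnot X) \to \lnot Z) \land \lnot Z)):
            (((X \leftrightarrow \lnot X) \to \lnot Z) \land \lnot Z): α-rule — add ((X \leftrightarrow \lnot X) \to \lnot Z), \lnot Z.
            ((X \leftrightarrow \lnot X) \to \lnot Z): β-rule — branch into \lnot (X \leftrightarrow \lnot X)  //  \lnot Z.
              branch 2.2.1.1 (add \lnot (X \leftrightarrow \lnot X)):
                \lnot (X \leftrightarrow \lnot X): β-rule — branch into X, \lnot \lnot X  //  \lnot X, \lnot X.
                  branch 2.2.1.1.1 (add X, \lnot \lnot X):
                    ○ open, literals {W=1, X=1, Y=1, Z=0}.
                  branch 2.2.1.1.2 (add \lnot X, \lnot X):
                    ○ open, literals {W=1, X=0, Y=1, Z=0}.
              branch 2.2.1.2 (add \lnot Z):
                ○ open, literals {W=1, Y=1, Z=0}.
          branch 2.2.2 (add \lnot W, \lnot (((X \leftrightarrow \lnot X) \to \lnot Z) \land \lnot Z)):
            \lnot (((X \leftrightarrow \lnot X) \to \lnot Z) \land \lnot Z): β-rule — branch into \lnot ((X \leftrightarrow \lnot X) \to \lnot Z)  //  \lnot \lnot Z.
              branch 2.2.2.1 (add \lnot ((X \leftrightarrow \lnot X) \to \lnot Z)):
                \lnot ((X \leftrightarrow \lnot X) \to \lnot Z): α-rule — add (X \leftrightarrow \lnot X), \lnot \lnot Z.
                × closes — contains both Z and \lnot Z.
              branch 2.2.2.2 (add \lnot \lnot Z):
                × closes — contains both Z and \lnot Z.
10 branches closed, 4 open.
An open branch gives a countermodel: W=1, Y=1, Z=1 (unmentioned atoms arbitrary); under it the original formula is false.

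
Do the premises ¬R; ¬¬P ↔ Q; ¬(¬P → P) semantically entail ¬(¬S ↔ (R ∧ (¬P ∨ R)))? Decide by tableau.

Initial set: {¬R; (¬¬P ↔ Q); ¬(¬P → P); ¬¬(¬S ↔ (R ∧ (¬P ∨ R)))}.
¬(¬P → P): α-rule — add ¬P, ¬P.
(¬¬P ↔ Q): β-rule — branch into ¬¬P, Q  //  ¬¬¬P, ¬Q.
  branch 1 (add ¬¬P, Q):
    ¬¬P: drop double negation, giving P.
    × closes — contains both P and ¬P.
  branch 2 (add ¬¬¬P, ¬Q):
    ¬¬¬P: drop double negation, giving ¬P.
    ¬¬(¬S ↔ (R ∧ (¬P ∨ R))): β-rule — branch into ¬S, (R ∧ (¬P ∨ R))  //  ¬¬S, ¬(R ∧ (¬P ∨ R)).
      branch 2.1 (add ¬S, (R ∧ (¬P ∨ R))):
        (R ∧ (¬P ∨ R)): α-rule — add R, (¬P ∨ R).
        × closes — contains both R and ¬R.
      branch 2.2 (add ¬¬S, ¬(R ∧ (¬P ∨ R))):
        ¬(R ∧ (¬P ∨ R)): β-rule — branch into ¬R  //  ¬(¬P ∨ R).
          branch 2.2.1 (add ¬R):
            ○ open, literals {P=0, Q=0, R=0, S=1}.
          branch 2.2.2 (add ¬(¬P ∨ R)):
            ¬(¬P ∨ R): α-rule — add ¬¬P, ¬R.
            × closes — contains both P and ¬P.
3 branches closed, 1 open.
An open branch gives a countermodel: P=0, Q=0, R=0, S=1 (unmentioned atoms arbitrary); the premises hold there but the conclusion fails.

No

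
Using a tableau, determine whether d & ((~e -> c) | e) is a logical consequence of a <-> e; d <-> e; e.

Yes

Initial set: {T (a <-> e); T (d <-> e); T e; F (d & ((~e -> c) | e))}.
T (a <-> e): β-rule — branch into T a, T e  //  F a, F e.
  branch 1 (add T a, T e):
    T (d <-> e): β-rule — branch into T d, T e  //  F d, F e.
      branch 1.1 (add T d, T e):
        F (d & ((~e -> c) | e)): β-rule — branch into F d  //  F ((~e -> c) | e).
          branch 1.1.1 (add F d):
            × closes — contains both d and ~d.
          branch 1.1.2 (add F ((~e -> c) | e)):
            F ((~e -> c) | e): α-rule — add F (~e -> c), F e.
            × closes — contains both e and ~e.
      branch 1.2 (add F d, F e):
        × closes — contains both e and ~e.
  branch 2 (add F a, F e):
    × closes — contains both e and ~e.
All 4 branches close.
Every branch closed, so the premises entail the conclusion.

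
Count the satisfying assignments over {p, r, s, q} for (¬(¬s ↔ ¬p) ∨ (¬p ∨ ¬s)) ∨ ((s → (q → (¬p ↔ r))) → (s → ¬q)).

15

Initial set: {((¬(¬s ↔ ¬p) ∨ (¬p ∨ ¬s)) ∨ ((s → (q → (¬p ↔ r))) → (s → ¬q)))}.
((¬(¬s ↔ ¬p) ∨ (¬p ∨ ¬s)) ∨ ((s → (q → (¬p ↔ r))) → (s → ¬q))): β-rule — branch into (¬(¬s ↔ ¬p) ∨ (¬p ∨ ¬s))  //  ((s → (q → (¬p ↔ r))) → (s → ¬q)).
  branch 1 (add (¬(¬s ↔ ¬p) ∨ (¬p ∨ ¬s))):
    (¬(¬s ↔ ¬p) ∨ (¬p ∨ ¬s)): β-rule — branch into ¬(¬s ↔ ¬p)  //  (¬p ∨ ¬s).
      branch 1.1 (add ¬(¬s ↔ ¬p)):
        ¬(¬s ↔ ¬p): β-rule — branch into ¬s, ¬¬p  //  ¬¬s, ¬p.
          branch 1.1.1 (add ¬s, ¬¬p):
            ○ open, literals {p=T, s=F}.
          branch 1.1.2 (add ¬¬s, ¬p):
            ○ open, literals {p=F, s=T}.
      branch 1.2 (add (¬p ∨ ¬s)):
        (¬p ∨ ¬s): β-rule — branch into ¬p  //  ¬s.
          branch 1.2.1 (add ¬p):
            ○ open, literals {p=F}.
          branch 1.2.2 (add ¬s):
            ○ open, literals {s=F}.
  branch 2 (add ((s → (q → (¬p ↔ r))) → (s → ¬q))):
    ((s → (q → (¬p ↔ r))) → (s → ¬q)): β-rule — branch into ¬(s → (q → (¬p ↔ r)))  //  (s → ¬q).
      branch 2.1 (add ¬(s → (q → (¬p ↔ r)))):
        ¬(s → (q → (¬p ↔ r))): α-rule — add s, ¬(q → (¬p ↔ r)).
        ¬(q → (¬p ↔ r)): α-rule — add q, ¬(¬p ↔ r).
        ¬(¬p ↔ r): β-rule — branch into ¬p, ¬r  //  ¬¬p, r.
          branch 2.1.1 (add ¬p, ¬r):
            ○ open, literals {p=F, q=T, r=F, s=T}.
          branch 2.1.2 (add ¬¬p, r):
            ○ open, literals {p=T, q=T, r=T, s=T}.
      branch 2.2 (add (s → ¬q)):
        (s → ¬q): β-rule — branch into ¬s  //  ¬q.
          branch 2.2.1 (add ¬s):
            ○ open, literals {s=F}.
          branch 2.2.2 (add ¬q):
            ○ open, literals {q=F}.
0 branches closed, 8 open.
Each open branch fixes some atoms; the unmentioned ones are free. Counting distinct full assignments: branch {p=T, s=F} (r, q) contributes 4 new; branch {p=F, s=T} (r, q) contributes 4 new; branch {p=F} (r, s, q) contributes 4 new; branch {s=F} (p, r, q) contributes 0 new; branch {p=F, q=T, r=F, s=T} (none free) contributes 0 new; branch {p=T, q=T, r=T, s=T} (none free) contributes 1 new; branch {s=F} (p, r, q) contributes 0 new; branch {q=F} (p, r, s) contributes 2 new. Total: 15.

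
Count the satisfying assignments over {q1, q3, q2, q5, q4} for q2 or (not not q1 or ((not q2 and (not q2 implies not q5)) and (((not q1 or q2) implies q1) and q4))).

Initial set: {(q2 or (not not q1 or ((not q2 and (not q2 implies not q5)) and (((not q1 or q2) implies q1) and q4))))}.
(q2 or (not not q1 or ((not q2 and (not q2 implies not q5)) and (((not q1 or q2) implies q1) and q4)))): β-rule — branch into q2  //  (not not q1 or ((not q2 and (not q2 implies not q5)) and (((not q1 or q2) implies q1) and q4))).
  branch 1 (add q2):
    ○ open, literals {q2=1}.
  branch 2 (add (not not q1 or ((not q2 and (not q2 implies not q5)) and (((not q1 or q2) implies q1) and q4)))):
    (not not q1 or ((not q2 and (not q2 implies not q5)) and (((not q1 or q2) implies q1) and q4))): β-rule — branch into not not q1  //  ((not q2 and (not q2 implies not q5)) and (((not q1 or q2) implies q1) and q4)).
      branch 2.1 (add not not q1):
        not not q1: drop double negation, giving q1.
        ○ open, literals {q1=1}.
      branch 2.2 (add ((not q2 and (not q2 implies not q5)) and (((not q1 or q2) implies q1) and q4))):
        ((not q2 and (not q2 implies not q5)) and (((not q1 or q2) implies q1) and q4)): α-rule — add (not q2 and (not q2 implies not q5)), (((not q1 or q2) implies q1) and q4).
        (not q2 and (not q2 implies not q5)): α-rule — add not q2, (not q2 implies not q5).
        (((not q1 or q2) implies q1) and q4): α-rule — add ((not q1 or q2) implies q1), q4.
        (not q2 implies not q5): β-rule — branch into not not q2  //  not q5.
          branch 2.2.1 (add not not q2):
            × closes — contains both q2 and not q2.
          branch 2.2.2 (add not q5):
            ((not q1 or q2) implies q1): β-rule — branch into not (not q1 or q2)  //  q1.
              branch 2.2.2.1 (add not (not q1 or q2)):
                not (not q1 or q2): α-rule — add not not q1, not q2.
                ○ open, literals {q1=1, q2=0, q4=1, q5=0}.
              branch 2.2.2.2 (add q1):
                ○ open, literals {q1=1, q2=0, q4=1, q5=0}.
1 branch closed, 4 open.
Each open branch fixes some atoms; the unmentioned ones are free. Counting distinct full assignments: branch {q2=1} (q1, q3, q5, q4) contributes 16 new; branch {q1=1} (q3, q2, q5, q4) contributes 8 new; branch {q1=1, q2=0, q4=1, q5=0} (q3) contributes 0 new; branch {q1=1, q2=0, q4=1, q5=0} (q3) contributes 0 new. Total: 24.

24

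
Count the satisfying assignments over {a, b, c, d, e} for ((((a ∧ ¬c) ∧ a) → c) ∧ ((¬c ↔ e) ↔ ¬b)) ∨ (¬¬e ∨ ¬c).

Initial set: {(((((a ∧ ¬c) ∧ a) → c) ∧ ((¬c ↔ e) ↔ ¬b)) ∨ (¬¬e ∨ ¬c))}.
(((((a ∧ ¬c) ∧ a) → c) ∧ ((¬c ↔ e) ↔ ¬b)) ∨ (¬¬e ∨ ¬c)): β-rule — branch into ((((a ∧ ¬c) ∧ a) → c) ∧ ((¬c ↔ e) ↔ ¬b))  //  (¬¬e ∨ ¬c).
  branch 1 (add ((((a ∧ ¬c) ∧ a) → c) ∧ ((¬c ↔ e) ↔ ¬b))):
    ((((a ∧ ¬c) ∧ a) → c) ∧ ((¬c ↔ e) ↔ ¬b)): α-rule — add (((a ∧ ¬c) ∧ a) → c), ((¬c ↔ e) ↔ ¬b).
    (((a ∧ ¬c) ∧ a) → c): β-rule — branch into ¬((a ∧ ¬c) ∧ a)  //  c.
      branch 1.1 (add ¬((a ∧ ¬c) ∧ a)):
        ((¬c ↔ e) ↔ ¬b): β-rule — branch into (¬c ↔ e), ¬b  //  ¬(¬c ↔ e), ¬¬b.
          branch 1.1.1 (add (¬c ↔ e), ¬b):
            ¬((a ∧ ¬c) ∧ a): β-rule — branch into ¬(a ∧ ¬c)  //  ¬a.
              branch 1.1.1.1 (add ¬(a ∧ ¬c)):
                (¬c ↔ e): β-rule — branch into ¬c, e  //  ¬¬c, ¬e.
                  branch 1.1.1.1.1 (add ¬c, e):
                    ¬(a ∧ ¬c): β-rule — branch into ¬a  //  ¬¬c.
                      branch 1.1.1.1.1.1 (add ¬a):
                        ○ open, literals {a=0, b=0, c=0, e=1}.
                      branch 1.1.1.1.1.2 (add ¬¬c):
                        × closes — contains both c and ¬c.
                  branch 1.1.1.1.2 (add ¬¬c, ¬e):
                    ¬(a ∧ ¬c): β-rule — branch into ¬a  //  ¬¬c.
                      branch 1.1.1.1.2.1 (add ¬a):
                        ○ open, literals {a=0, b=0, c=1, e=0}.
                      branch 1.1.1.1.2.2 (add ¬¬c):
                        ○ open, literals {b=0, c=1, e=0}.
              branch 1.1.1.2 (add ¬a):
                (¬c ↔ e): β-rule — branch into ¬c, e  //  ¬¬c, ¬e.
                  branch 1.1.1.2.1 (add ¬c, e):
                    ○ open, literals {a=0, b=0, c=0, e=1}.
                  branch 1.1.1.2.2 (add ¬¬c, ¬e):
                    ○ open, literals {a=0, b=0, c=1, e=0}.
          branch 1.1.2 (add ¬(¬c ↔ e), ¬¬b):
            ¬((a ∧ ¬c) ∧ a): β-rule — branch into ¬(a ∧ ¬c)  //  ¬a.
              branch 1.1.2.1 (add ¬(a ∧ ¬c)):
                ¬(¬c ↔ e): β-rule — branch into ¬c, ¬e  //  ¬¬c, e.
                  branch 1.1.2.1.1 (add ¬c, ¬e):
                    ¬(a ∧ ¬c): β-rule — branch into ¬a  //  ¬¬c.
                      branch 1.1.2.1.1.1 (add ¬a):
                        ○ open, literals {a=0, b=1, c=0, e=0}.
                      branch 1.1.2.1.1.2 (add ¬¬c):
                        × closes — contains both c and ¬c.
                  branch 1.1.2.1.2 (add ¬¬c, e):
                    ¬(a ∧ ¬c): β-rule — branch into ¬a  //  ¬¬c.
                      branch 1.1.2.1.2.1 (add ¬a):
                        ○ open, literals {a=0, b=1, c=1, e=1}.
                      branch 1.1.2.1.2.2 (add ¬¬c):
                        ○ open, literals {b=1, c=1, e=1}.
              branch 1.1.2.2 (add ¬a):
                ¬(¬c ↔ e): β-rule — branch into ¬c, ¬e  //  ¬¬c, e.
                  branch 1.1.2.2.1 (add ¬c, ¬e):
                    ○ open, literals {a=0, b=1, c=0, e=0}.
                  branch 1.1.2.2.2 (add ¬¬c, e):
                    ○ open, literals {a=0, b=1, c=1, e=1}.
      branch 1.2 (add c):
        ((¬c ↔ e) ↔ ¬b): β-rule — branch into (¬c ↔ e), ¬b  //  ¬(¬c ↔ e), ¬¬b.
          branch 1.2.1 (add (¬c ↔ e), ¬b):
            (¬c ↔ e): β-rule — branch into ¬c, e  //  ¬¬c, ¬e.
              branch 1.2.1.1 (add ¬c, e):
                × closes — contains both c and ¬c.
              branch 1.2.1.2 (add ¬¬c, ¬e):
                ○ open, literals {b=0, c=1, e=0}.
          branch 1.2.2 (add ¬(¬c ↔ e), ¬¬b):
            ¬(¬c ↔ e): β-rule — branch into ¬c, ¬e  //  ¬¬c, e.
              branch 1.2.2.1 (add ¬c, ¬e):
                × closes — contains both c and ¬c.
              branch 1.2.2.2 (add ¬¬c, e):
                ○ open, literals {b=1, c=1, e=1}.
  branch 2 (add (¬¬e ∨ ¬c)):
    (¬¬e ∨ ¬c): β-rule — branch into ¬¬e  //  ¬c.
      branch 2.1 (add ¬¬e):
        ¬¬e: drop double negation, giving e.
        ○ open, literals {e=1}.
      branch 2.2 (add ¬c):
        ○ open, literals {c=0}.
4 branches closed, 14 open.
Each open branch fixes some atoms; the unmentioned ones are free. Counting distinct full assignments: branch {a=0, b=0, c=0, e=1} (d) contributes 2 new; branch {a=0, b=0, c=1, e=0} (d) contributes 2 new; branch {b=0, c=1, e=0} (a, d) contributes 2 new; branch {a=0, b=0, c=0, e=1} (d) contributes 0 new; branch {a=0, b=0, c=1, e=0} (d) contributes 0 new; branch {a=0, b=1, c=0, e=0} (d) contributes 2 new; branch {a=0, b=1, c=1, e=1} (d) contributes 2 new; branch {b=1, c=1, e=1} (a, d) contributes 2 new; branch {a=0, b=1, c=0, e=0} (d) contributes 0 new; branch {a=0, b=1, c=1, e=1} (d) contributes 0 new; branch {b=0, c=1, e=0} (a, d) contributes 0 new; branch {b=1, c=1, e=1} (a, d) contributes 0 new; branch {e=1} (a, b, c, d) contributes 10 new; branch {c=0} (a, b, d, e) contributes 6 new. Total: 28.

28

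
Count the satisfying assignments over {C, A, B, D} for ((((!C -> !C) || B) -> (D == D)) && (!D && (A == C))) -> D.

Initial set: {(((((!C -> !C) || B) -> (D == D)) && (!D && (A == C))) -> D)}.
(((((!C -> !C) || B) -> (D == D)) && (!D && (A == C))) -> D): β-rule — branch into !((((!C -> !C) || B) -> (D == D)) && (!D && (A == C)))  //  D.
  branch 1 (add !((((!C -> !C) || B) -> (D == D)) && (!D && (A == C)))):
    !((((!C -> !C) || B) -> (D == D)) && (!D && (A == C))): β-rule — branch into !(((!C -> !C) || B) -> (D == D))  //  !(!D && (A == C)).
      branch 1.1 (add !(((!C -> !C) || B) -> (D == D))):
        !(((!C -> !C) || B) -> (D == D)): α-rule — add ((!C -> !C) || B), !(D == D).
        ((!C -> !C) || B): β-rule — branch into (!C -> !C)  //  B.
          branch 1.1.1 (add (!C -> !C)):
            !(D == D): β-rule — branch into D, !D  //  !D, D.
              branch 1.1.1.1 (add D, !D):
                × closes — contains both D and !D.
              branch 1.1.1.2 (add !D, D):
                × closes — contains both D and !D.
          branch 1.1.2 (add B):
            !(D == D): β-rule — branch into D, !D  //  !D, D.
              branch 1.1.2.1 (add D, !D):
                × closes — contains both D and !D.
              branch 1.1.2.2 (add !D, D):
                × closes — contains both D and !D.
      branch 1.2 (add !(!D && (A == C))):
        !(!D && (A == C)): β-rule — branch into !!D  //  !(A == C).
          branch 1.2.1 (add !!D):
            ○ open, literals {D=T}.
          branch 1.2.2 (add !(A == C)):
            !(A == C): β-rule — branch into A, !C  //  !A, C.
              branch 1.2.2.1 (add A, !C):
                ○ open, literals {A=T, C=F}.
              branch 1.2.2.2 (add !A, C):
                ○ open, literals {A=F, C=T}.
  branch 2 (add D):
    ○ open, literals {D=T}.
4 branches closed, 4 open.
Each open branch fixes some atoms; the unmentioned ones are free. Counting distinct full assignments: branch {D=T} (C, A, B) contributes 8 new; branch {A=T, C=F} (B, D) contributes 2 new; branch {A=F, C=T} (B, D) contributes 2 new; branch {D=T} (C, A, B) contributes 0 new. Total: 12.

12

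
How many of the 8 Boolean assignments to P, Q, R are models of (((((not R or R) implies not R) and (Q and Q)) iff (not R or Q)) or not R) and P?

3

Initial set: {((((((not R or R) implies not R) and (Q and Q)) iff (not R or Q)) or not R) and P)}.
((((((not R or R) implies not R) and (Q and Q)) iff (not R or Q)) or not R) and P): α-rule — add (((((not R or R) implies not R) and (Q and Q)) iff (not R or Q)) or not R), P.
(((((not R or R) implies not R) and (Q and Q)) iff (not R or Q)) or not R): β-rule — branch into ((((not R or R) implies not R) and (Q and Q)) iff (not R or Q))  //  not R.
  branch 1 (add ((((not R or R) implies not R) and (Q and Q)) iff (not R or Q))):
    ((((not R or R) implies not R) and (Q and Q)) iff (not R or Q)): β-rule — branch into (((not R or R) implies not R) and (Q and Q)), (not R or Q)  //  not (((not R or R) implies not R) and (Q and Q)), not (not R or Q).
      branch 1.1 (add (((not R or R) implies not R) and (Q and Q)), (not R or Q)):
        (((not R or R) implies not R) and (Q and Q)): α-rule — add ((not R or R) implies not R), (Q and Q).
        (Q and Q): α-rule — add Q, Q.
        (not R or Q): β-rule — branch into not R  //  Q.
          branch 1.1.1 (add not R):
            ((not R or R) implies not R): β-rule — branch into not (not R or R)  //  not R.
              branch 1.1.1.1 (add not (not R or R)):
                not (not R or R): α-rule — add not not R, not R.
                × closes — contains both R and not R.
              branch 1.1.1.2 (add not R):
                ○ open, literals {P=1, Q=1, R=0}.
          branch 1.1.2 (add Q):
            ((not R or R) implies not R): β-rule — branch into not (not R or R)  //  not R.
              branch 1.1.2.1 (add not (not R or R)):
                not (not R or R): α-rule — add not not R, not R.
                × closes — contains both R and not R.
              branch 1.1.2.2 (add not R):
                ○ open, literals {P=1, Q=1, R=0}.
      branch 1.2 (add not (((not R or R) implies not R) and (Q and Q)), not (not R or Q)):
        not (not R or Q): α-rule — add not not R, not Q.
        not (((not R or R) implies not R) and (Q and Q)): β-rule — branch into not ((not R or R) implies not R)  //  not (Q and Q).
          branch 1.2.1 (add not ((not R or R) implies not R)):
            not ((not R or R) implies not R): α-rule — add (not R or R), not not R.
            (not R or R): β-rule — branch into not R  //  R.
              branch 1.2.1.1 (add not R):
                × closes — contains both R and not R.
              branch 1.2.1.2 (add R):
                ○ open, literals {P=1, Q=0, R=1}.
          branch 1.2.2 (add not (Q and Q)):
            not (Q and Q): β-rule — branch into not Q  //  not Q.
              branch 1.2.2.1 (add not Q):
                ○ open, literals {P=1, Q=0, R=1}.
              branch 1.2.2.2 (add not Q):
                ○ open, literals {P=1, Q=0, R=1}.
  branch 2 (add not R):
    ○ open, literals {P=1, R=0}.
3 branches closed, 6 open.
Each open branch fixes some atoms; the unmentioned ones are free. Counting distinct full assignments: branch {P=1, Q=1, R=0} (none free) contributes 1 new; branch {P=1, Q=1, R=0} (none free) contributes 0 new; branch {P=1, Q=0, R=1} (none free) contributes 1 new; branch {P=1, Q=0, R=1} (none free) contributes 0 new; branch {P=1, Q=0, R=1} (none free) contributes 0 new; branch {P=1, R=0} (Q) contributes 1 new. Total: 3.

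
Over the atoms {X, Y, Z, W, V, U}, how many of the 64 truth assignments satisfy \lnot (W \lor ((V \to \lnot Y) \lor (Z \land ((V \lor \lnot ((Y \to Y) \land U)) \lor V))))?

4

Initial set: {\lnot (W \lor ((V \to \lnot Y) \lor (Z \land ((V \lor \lnot ((Y \to Y) \land U)) \lor V))))}.
\lnot (W \lor ((V \to \lnot Y) \lor (Z \land ((V \lor \lnot ((Y \to Y) \land U)) \lor V)))): α-rule — add \lnot W, \lnot ((V \to \lnot Y) \lor (Z \land ((V \lor \lnot ((Y \to Y) \land U)) \lor V))).
\lnot ((V \to \lnot Y) \lor (Z \land ((V \lor \lnot ((Y \to Y) \land U)) \lor V))): α-rule — add \lnot (V \to \lnot Y), \lnot (Z \land ((V \lor \lnot ((Y \to Y) \land U)) \lor V)).
\lnot (V \to \lnot Y): α-rule — add V, \lnot \lnot Y.
\lnot (Z \land ((V \lor \lnot ((Y \to Y) \land U)) \lor V)): β-rule — branch into \lnot Z  //  \lnot ((V \lor \lnot ((Y \to Y) \land U)) \lor V).
  branch 1 (add \lnot Z):
    ○ open, literals {V=T, W=F, Y=T, Z=F}.
  branch 2 (add \lnot ((V \lor \lnot ((Y \to Y) \land U)) \lor V)):
    \lnot ((V \lor \lnot ((Y \to Y) \land U)) \lor V): α-rule — add \lnot (V \lor \lnot ((Y \to Y) \land U)), \lnot V.
    × closes — contains both V and \lnot V.
1 branch closed, 1 open.
Each open branch fixes some atoms; the unmentioned ones are free. Counting distinct full assignments: branch {V=T, W=F, Y=T, Z=F} (X, U) contributes 4 new. Total: 4.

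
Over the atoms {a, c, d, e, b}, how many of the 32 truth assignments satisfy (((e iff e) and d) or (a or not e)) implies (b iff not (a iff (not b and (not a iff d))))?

Initial set: {((((e iff e) and d) or (a or not e)) implies (b iff not (a iff (not b and (not a iff d)))))}.
((((e iff e) and d) or (a or not e)) implies (b iff not (a iff (not b and (not a iff d))))): β-rule — branch into not (((e iff e) and d) or (a or not e))  //  (b iff not (a iff (not b and (not a iff d)))).
  branch 1 (add not (((e iff e) and d) or (a or not e))):
    not (((e iff e) and d) or (a or not e)): α-rule — add not ((e iff e) and d), not (a or not e).
    not (a or not e): α-rule — add not a, not not e.
    not ((e iff e) and d): β-rule — branch into not (e iff e)  //  not d.
      branch 1.1 (add not (e iff e)):
        not (e iff e): β-rule — branch into e, not e  //  not e, e.
          branch 1.1.1 (add e, not e):
            × closes — contains both e and not e.
          branch 1.1.2 (add not e, e):
            × closes — contains both e and not e.
      branch 1.2 (add not d):
        ○ open, literals {a=0, d=0, e=1}.
  branch 2 (add (b iff not (a iff (not b and (not a iff d))))):
    (b iff not (a iff (not b and (not a iff d)))): β-rule — branch into b, not (a iff (not b and (not a iff d)))  //  not b, not not (a iff (not b and (not a iff d))).
      branch 2.1 (add b, not (a iff (not b and (not a iff d)))):
        not (a iff (not b and (not a iff d))): β-rule — branch into a, not (not b and (not a iff d))  //  not a, (not b and (not a iff d)).
          branch 2.1.1 (add a, not (not b and (not a iff d))):
            not (not b and (not a iff d)): β-rule — branch into not not b  //  not (not a iff d).
              branch 2.1.1.1 (add not not b):
                ○ open, literals {a=1, b=1}.
              branch 2.1.1.2 (add not (not a iff d)):
                not (not a iff d): β-rule — branch into not a, not d  //  not not a, d.
                  branch 2.1.1.2.1 (add not a, not d):
                    × closes — contains both a and not a.
                  branch 2.1.1.2.2 (add not not a, d):
                    ○ open, literals {a=1, b=1, d=1}.
          branch 2.1.2 (add not a, (not b and (not a iff d))):
            (not b and (not a iff d)): α-rule — add not b, (not a iff d).
            × closes — contains both b and not b.
      branch 2.2 (add not b, not not (a iff (not b and (not a iff d)))):
        not not (a iff (not b and (not a iff d))): β-rule — branch into a, (not b and (not a iff d))  //  not a, not (not b and (not a iff d)).
          branch 2.2.1 (add a, (not b and (not a iff d))):
            (not b and (not a iff d)): α-rule — add not b, (not a iff d).
            (not a iff d): β-rule — branch into not a, d  //  not not a, not d.
              branch 2.2.1.1 (add not a, d):
                × closes — contains both a and not a.
              branch 2.2.1.2 (add not not a, not d):
                ○ open, literals {a=1, b=0, d=0}.
          branch 2.2.2 (add not a, not (not b and (not a iff d))):
            not (not b and (not a iff d)): β-rule — branch into not not b  //  not (not a iff d).
              branch 2.2.2.1 (add not not b):
                × closes — contains both b and not b.
              branch 2.2.2.2 (add not (not a iff d)):
                not (not a iff d): β-rule — branch into not a, not d  //  not not a, d.
                  branch 2.2.2.2.1 (add not a, not d):
                    ○ open, literals {a=0, b=0, d=0}.
                  branch 2.2.2.2.2 (add not not a, d):
                    × closes — contains both a and not a.
7 branches closed, 5 open.
Each open branch fixes some atoms; the unmentioned ones are free. Counting distinct full assignments: branch {a=0, d=0, e=1} (c, b) contributes 4 new; branch {a=1, b=1} (c, d, e) contributes 8 new; branch {a=1, b=1, d=1} (c, e) contributes 0 new; branch {a=1, b=0, d=0} (c, e) contributes 4 new; branch {a=0, b=0, d=0} (c, e) contributes 2 new. Total: 18.

18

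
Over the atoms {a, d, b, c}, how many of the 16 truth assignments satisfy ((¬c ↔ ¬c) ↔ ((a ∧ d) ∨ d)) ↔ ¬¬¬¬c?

Initial set: {(((¬c ↔ ¬c) ↔ ((a ∧ d) ∨ d)) ↔ ¬¬¬¬c)}.
(((¬c ↔ ¬c) ↔ ((a ∧ d) ∨ d)) ↔ ¬¬¬¬c): β-rule — branch into ((¬c ↔ ¬c) ↔ ((a ∧ d) ∨ d)), ¬¬¬¬c  //  ¬((¬c ↔ ¬c) ↔ ((a ∧ d) ∨ d)), ¬¬¬¬¬c.
  branch 1 (add ((¬c ↔ ¬c) ↔ ((a ∧ d) ∨ d)), ¬¬¬¬c):
    ¬¬¬¬c: drop double negation, giving ¬¬c.
    ¬¬c: drop double negation, giving c.
    ((¬c ↔ ¬c) ↔ ((a ∧ d) ∨ d)): β-rule — branch into (¬c ↔ ¬c), ((a ∧ d) ∨ d)  //  ¬(¬c ↔ ¬c), ¬((a ∧ d) ∨ d).
      branch 1.1 (add (¬c ↔ ¬c), ((a ∧ d) ∨ d)):
        (¬c ↔ ¬c): β-rule — branch into ¬c, ¬c  //  ¬¬c, ¬¬c.
          branch 1.1.1 (add ¬c, ¬c):
            × closes — contains both c and ¬c.
          branch 1.1.2 (add ¬¬c, ¬¬c):
            ((a ∧ d) ∨ d): β-rule — branch into (a ∧ d)  //  d.
              branch 1.1.2.1 (add (a ∧ d)):
                (a ∧ d): α-rule — add a, d.
                ○ open, literals {a=1, c=1, d=1}.
              branch 1.1.2.2 (add d):
                ○ open, literals {c=1, d=1}.
      branch 1.2 (add ¬(¬c ↔ ¬c), ¬((a ∧ d) ∨ d)):
        ¬((a ∧ d) ∨ d): α-rule — add ¬(a ∧ d), ¬d.
        ¬(¬c ↔ ¬c): β-rule — branch into ¬c, ¬¬c  //  ¬¬c, ¬c.
          branch 1.2.1 (add ¬c, ¬¬c):
            × closes — contains both c and ¬c.
          branch 1.2.2 (add ¬¬c, ¬c):
            × closes — contains both c and ¬c.
  branch 2 (add ¬((¬c ↔ ¬c) ↔ ((a ∧ d) ∨ d)), ¬¬¬¬¬c):
    ¬¬¬¬¬c: drop double negation, giving ¬¬¬c.
    ¬¬¬c: drop double negation, giving ¬c.
    ¬((¬c ↔ ¬c) ↔ ((a ∧ d) ∨ d)): β-rule — branch into (¬c ↔ ¬c), ¬((a ∧ d) ∨ d)  //  ¬(¬c ↔ ¬c), ((a ∧ d) ∨ d).
      branch 2.1 (add (¬c ↔ ¬c), ¬((a ∧ d) ∨ d)):
        ¬((a ∧ d) ∨ d): α-rule — add ¬(a ∧ d), ¬d.
        (¬c ↔ ¬c): β-rule — branch into ¬c, ¬c  //  ¬¬c, ¬¬c.
          branch 2.1.1 (add ¬c, ¬c):
            ¬(a ∧ d): β-rule — branch into ¬a  //  ¬d.
              branch 2.1.1.1 (add ¬a):
                ○ open, literals {a=0, c=0, d=0}.
              branch 2.1.1.2 (add ¬d):
                ○ open, literals {c=0, d=0}.
          branch 2.1.2 (add ¬¬c, ¬¬c):
            × closes — contains both c and ¬c.
      branch 2.2 (add ¬(¬c ↔ ¬c), ((a ∧ d) ∨ d)):
        ¬(¬c ↔ ¬c): β-rule — branch into ¬c, ¬¬c  //  ¬¬c, ¬c.
          branch 2.2.1 (add ¬c, ¬¬c):
            × closes — contains both c and ¬c.
          branch 2.2.2 (add ¬¬c, ¬c):
            × closes — contains both c and ¬c.
6 branches closed, 4 open.
Each open branch fixes some atoms; the unmentioned ones are free. Counting distinct full assignments: branch {a=1, c=1, d=1} (b) contributes 2 new; branch {c=1, d=1} (a, b) contributes 2 new; branch {a=0, c=0, d=0} (b) contributes 2 new; branch {c=0, d=0} (a, b) contributes 2 new. Total: 8.

8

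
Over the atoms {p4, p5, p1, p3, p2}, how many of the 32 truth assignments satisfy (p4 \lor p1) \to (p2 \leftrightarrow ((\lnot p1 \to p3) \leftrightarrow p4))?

Initial set: {T ((p4 \lor p1) \to (p2 \leftrightarrow ((\lnot p1 \to p3) \leftrightarrow p4)))}.
T ((p4 \lor p1) \to (p2 \leftrightarrow ((\lnot p1 \to p3) \leftrightarrow p4))): β-rule — branch into F (p4 \lor p1)  //  T (p2 \leftrightarrow ((\lnot p1 \to p3) \leftrightarrow p4)).
  branch 1 (add F (p4 \lor p1)):
    F (p4 \lor p1): α-rule — add F p4, F p1.
    ○ open, literals {p1=F, p4=F}.
  branch 2 (add T (p2 \leftrightarrow ((\lnot p1 \to p3) \leftrightarrow p4))):
    T (p2 \leftrightarrow ((\lnot p1 \to p3) \leftrightarrow p4)): β-rule — branch into T p2, T ((\lnot p1 \to p3) \leftrightarrow p4)  //  F p2, F ((\lnot p1 \to p3) \leftrightarrow p4).
      branch 2.1 (add T p2, T ((\lnot p1 \to p3) \leftrightarrow p4)):
        T ((\lnot p1 \to p3) \leftrightarrow p4): β-rule — branch into T (\lnot p1 \to p3), T p4  //  F (\lnot p1 \to p3), F p4.
          branch 2.1.1 (add T (\lnot p1 \to p3), T p4):
            T (\lnot p1 \to p3): β-rule — branch into F \lnot p1  //  T p3.
              branch 2.1.1.1 (add F \lnot p1):
                ○ open, literals {p1=T, p2=T, p4=T}.
              branch 2.1.1.2 (add T p3):
                ○ open, literals {p2=T, p3=T, p4=T}.
          branch 2.1.2 (add F (\lnot p1 \to p3), F p4):
            F (\lnot p1 \to p3): α-rule — add T \lnot p1, F p3.
            ○ open, literals {p1=F, p2=T, p3=F, p4=F}.
      branch 2.2 (add F p2, F ((\lnot p1 \to p3) \leftrightarrow p4)):
        F ((\lnot p1 \to p3) \leftrightarrow p4): β-rule — branch into T (\lnot p1 \to p3), F p4  //  F (\lnot p1 \to p3), T p4.
          branch 2.2.1 (add T (\lnot p1 \to p3), F p4):
            T (\lnot p1 \to p3): β-rule — branch into F \lnot p1  //  T p3.
              branch 2.2.1.1 (add F \lnot p1):
                ○ open, literals {p1=T, p2=F, p4=F}.
              branch 2.2.1.2 (add T p3):
                ○ open, literals {p2=F, p3=T, p4=F}.
          branch 2.2.2 (add F (\lnot p1 \to p3), T p4):
            F (\lnot p1 \to p3): α-rule — add T \lnot p1, F p3.
            ○ open, literals {p1=F, p2=F, p3=F, p4=T}.
0 branches closed, 7 open.
Each open branch fixes some atoms; the unmentioned ones are free. Counting distinct full assignments: branch {p1=F, p4=F} (p5, p3, p2) contributes 8 new; branch {p1=T, p2=T, p4=T} (p5, p3) contributes 4 new; branch {p2=T, p3=T, p4=T} (p5, p1) contributes 2 new; branch {p1=F, p2=T, p3=F, p4=F} (p5) contributes 0 new; branch {p1=T, p2=F, p4=F} (p5, p3) contributes 4 new; branch {p2=F, p3=T, p4=F} (p5, p1) contributes 0 new; branch {p1=F, p2=F, p3=F, p4=T} (p5) contributes 2 new. Total: 20.

20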